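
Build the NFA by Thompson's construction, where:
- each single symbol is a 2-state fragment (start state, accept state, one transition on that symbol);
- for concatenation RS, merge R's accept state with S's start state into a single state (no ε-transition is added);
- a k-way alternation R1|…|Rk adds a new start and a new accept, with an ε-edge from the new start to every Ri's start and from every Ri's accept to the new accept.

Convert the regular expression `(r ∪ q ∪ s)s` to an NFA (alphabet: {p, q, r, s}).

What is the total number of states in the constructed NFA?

By structural recursion:
Each of the 4 symbol leaves contributes a 2-state fragment.
  r ∪ q ∪ s — 8 states
  (r ∪ q ∪ s)s — 9 states

9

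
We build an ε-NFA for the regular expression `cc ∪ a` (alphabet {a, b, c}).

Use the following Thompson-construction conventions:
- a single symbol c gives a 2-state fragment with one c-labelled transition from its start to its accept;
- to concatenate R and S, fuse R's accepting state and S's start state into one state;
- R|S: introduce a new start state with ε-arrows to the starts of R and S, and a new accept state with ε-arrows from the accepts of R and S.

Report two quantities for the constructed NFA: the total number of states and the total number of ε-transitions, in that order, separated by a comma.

7, 4

Building bottom-up:
Each of the 3 symbol leaves contributes 2 states and 0 ε-transitions.
  cc : 3 states, 0 ε-transitions
  cc ∪ a : 7 states, 4 ε-transitions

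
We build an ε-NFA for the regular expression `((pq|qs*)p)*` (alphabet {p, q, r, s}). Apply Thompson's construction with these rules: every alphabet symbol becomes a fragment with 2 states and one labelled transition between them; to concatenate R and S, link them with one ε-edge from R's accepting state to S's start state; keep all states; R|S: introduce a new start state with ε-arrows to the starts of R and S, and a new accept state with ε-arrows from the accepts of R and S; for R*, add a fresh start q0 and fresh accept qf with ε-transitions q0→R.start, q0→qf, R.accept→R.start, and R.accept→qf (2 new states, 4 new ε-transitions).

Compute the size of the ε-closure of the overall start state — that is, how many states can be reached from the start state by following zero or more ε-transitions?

5

Work bottom-up. For each fragment F, track |ε-closure(F.start)| and whether F's accept lies in that closure (i.e. whether F accepts ε). A single-symbol fragment has closure size 1 and does not accept ε.
  pq : |ε-closure| equals the left operand's closure size = 1 (its accept is not ε-reachable, so the closure stops there)
  s* : |ε-closure| = 1 (new start) + 1 (body) + 1 (new accept) = 3
  qs* : same as the first factor's closure: |ε-closure| = 1
  pq|qs* : |ε-closure| = 1 + 1 + 1 = 3 (the new accept is not ε-reachable since no branch accepts ε)
  (pq|qs*)p : same as the first factor's closure: |ε-closure| = 3
  ((pq|qs*)p)* : the star's fresh start ε-reaches both the body's start and the fresh accept: |ε-closure| = 2 + 3 = 5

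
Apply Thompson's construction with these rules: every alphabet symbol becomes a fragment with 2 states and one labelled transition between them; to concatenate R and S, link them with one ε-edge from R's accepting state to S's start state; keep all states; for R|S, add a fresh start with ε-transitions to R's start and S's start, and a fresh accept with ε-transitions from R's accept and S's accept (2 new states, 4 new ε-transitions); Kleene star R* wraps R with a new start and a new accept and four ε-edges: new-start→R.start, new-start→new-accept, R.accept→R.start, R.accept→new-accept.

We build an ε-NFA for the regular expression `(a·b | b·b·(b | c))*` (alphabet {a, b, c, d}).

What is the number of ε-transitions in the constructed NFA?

By structural recursion:
Each of the 6 symbol leaves contributes 0 ε-transitions.
  a·b : 1 ε-transition
  b | c : 4 ε-transitions
  b·b·(b | c) : 6 ε-transitions
  a·b | b·b·(b | c) : 11 ε-transitions
  (a·b | b·b·(b | c))* : 15 ε-transitions

15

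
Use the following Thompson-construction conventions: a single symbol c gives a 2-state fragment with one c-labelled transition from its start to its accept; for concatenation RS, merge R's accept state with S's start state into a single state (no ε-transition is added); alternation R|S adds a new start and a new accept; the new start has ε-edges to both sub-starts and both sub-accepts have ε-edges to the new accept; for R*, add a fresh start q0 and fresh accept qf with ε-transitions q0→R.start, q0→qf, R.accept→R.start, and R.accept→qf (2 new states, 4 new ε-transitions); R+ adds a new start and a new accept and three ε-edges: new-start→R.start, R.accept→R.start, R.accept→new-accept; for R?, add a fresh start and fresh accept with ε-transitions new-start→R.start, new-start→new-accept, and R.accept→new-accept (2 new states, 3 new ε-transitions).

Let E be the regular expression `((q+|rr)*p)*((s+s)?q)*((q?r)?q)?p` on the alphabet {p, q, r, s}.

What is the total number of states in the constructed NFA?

33

Recursing over subexpressions:
Each of the 11 symbol leaves contributes a 2-state fragment.
  q+ = 4 states
  rr = 3 states
  q+|rr = 9 states
  (q+|rr)* = 11 states
  (q+|rr)*p = 12 states
  ((q+|rr)*p)* = 14 states
  s+ = 4 states
  s+s = 5 states
  (s+s)? = 7 states
  (s+s)?q = 8 states
  ((s+s)?q)* = 10 states
  q? = 4 states
  q?r = 5 states
  (q?r)? = 7 states
  (q?r)?q = 8 states
  ((q?r)?q)? = 10 states
  ((q+|rr)*p)*((s+s)?q)*((q?r)?q)?p = 33 states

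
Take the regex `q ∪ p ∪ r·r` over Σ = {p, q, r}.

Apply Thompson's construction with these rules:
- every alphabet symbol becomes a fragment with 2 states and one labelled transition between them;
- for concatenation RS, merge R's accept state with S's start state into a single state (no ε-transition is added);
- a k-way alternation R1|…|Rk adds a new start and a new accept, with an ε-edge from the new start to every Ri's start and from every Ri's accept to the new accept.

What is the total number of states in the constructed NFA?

9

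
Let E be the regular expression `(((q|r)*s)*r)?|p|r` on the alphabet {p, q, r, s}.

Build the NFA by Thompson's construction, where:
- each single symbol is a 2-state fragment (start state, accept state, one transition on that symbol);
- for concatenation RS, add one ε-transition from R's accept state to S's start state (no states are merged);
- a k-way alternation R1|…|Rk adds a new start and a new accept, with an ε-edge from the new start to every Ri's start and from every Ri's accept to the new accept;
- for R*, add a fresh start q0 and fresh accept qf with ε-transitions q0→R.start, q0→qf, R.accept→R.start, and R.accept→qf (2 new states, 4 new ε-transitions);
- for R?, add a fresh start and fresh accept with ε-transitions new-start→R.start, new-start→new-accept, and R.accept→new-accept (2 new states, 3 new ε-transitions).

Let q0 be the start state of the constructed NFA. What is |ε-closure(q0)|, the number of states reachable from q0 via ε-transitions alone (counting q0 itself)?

Work bottom-up. For each fragment F, track |ε-closure(F.start)| and whether F's accept lies in that closure (i.e. whether F accepts ε). A single-symbol fragment has closure size 1 and does not accept ε.
  q|r — new start ε-reaches every alternative's start; none of them accept ε, so the new accept is not reached: |closure| = 1 + 1 + 1 = 3
  (q|r)* — |closure| = 1 (new start) + 3 (body) + 1 (new accept) = 5
  (q|r)*s — the left operand accepts ε, so the closure extends into the next operand (via the concat ε-link); |closure| = 5 + 1 = 6
  ((q|r)*s)* — new start has ε-edges to the inner start and to the new accept, so |closure| = 2 + 6 = 8
  ((q|r)*s)*r — |closure| = 8 + 1 = 9 (closure spills across the concat boundary because the left factor accepts ε)
  (((q|r)*s)*r)? — new start has ε-edges to the inner start and to the new accept, so |closure| = 2 + 9 = 11
  (((q|r)*s)*r)?|p|r — |closure| = 1 (new start) + (11 + 1 + 1) + 1 (new accept, since some branch ε-reaches its own accept) = 15

15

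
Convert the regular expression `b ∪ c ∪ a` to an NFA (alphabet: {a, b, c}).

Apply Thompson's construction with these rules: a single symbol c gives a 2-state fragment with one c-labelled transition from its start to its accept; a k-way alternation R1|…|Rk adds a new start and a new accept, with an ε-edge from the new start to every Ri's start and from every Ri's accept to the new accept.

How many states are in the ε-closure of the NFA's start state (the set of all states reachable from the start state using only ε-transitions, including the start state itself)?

4

Let C(F) = |ε-closure(F.start)| within fragment F, and note whether F accepts ε. Symbol fragments have C = 1 and do not accept ε. Then:
  b ∪ c ∪ a — new start ε-reaches every alternative's start; none of them accept ε, so the new accept is not reached: |ε-closure| = 1 + 1 + 1 + 1 = 4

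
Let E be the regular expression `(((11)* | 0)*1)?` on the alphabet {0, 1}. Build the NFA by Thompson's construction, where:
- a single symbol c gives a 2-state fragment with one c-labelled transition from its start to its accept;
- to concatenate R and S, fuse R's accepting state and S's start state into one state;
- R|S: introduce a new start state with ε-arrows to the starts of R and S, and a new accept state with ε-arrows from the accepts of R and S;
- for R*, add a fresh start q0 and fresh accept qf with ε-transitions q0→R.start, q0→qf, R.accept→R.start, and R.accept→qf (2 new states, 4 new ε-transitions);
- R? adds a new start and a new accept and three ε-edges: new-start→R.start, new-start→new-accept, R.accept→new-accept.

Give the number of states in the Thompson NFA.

14

Per subexpression:
Each of the 4 symbol leaves contributes a 2-state fragment.
  11 = 3 states
  (11)* = 5 states
  (11)* | 0 = 9 states
  ((11)* | 0)* = 11 states
  ((11)* | 0)*1 = 12 states
  (((11)* | 0)*1)? = 14 states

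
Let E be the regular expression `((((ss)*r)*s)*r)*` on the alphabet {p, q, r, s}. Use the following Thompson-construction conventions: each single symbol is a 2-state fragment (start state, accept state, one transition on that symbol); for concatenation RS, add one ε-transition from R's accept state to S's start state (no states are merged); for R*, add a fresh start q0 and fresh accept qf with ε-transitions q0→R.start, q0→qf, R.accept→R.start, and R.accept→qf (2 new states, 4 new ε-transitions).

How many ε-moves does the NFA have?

Recursing over subexpressions:
Each of the 5 symbol leaves contributes 0 ε-transitions.
  ss : 1 ε-transition
  (ss)* : 5 ε-transitions
  (ss)*r : 6 ε-transitions
  ((ss)*r)* : 10 ε-transitions
  ((ss)*r)*s : 11 ε-transitions
  (((ss)*r)*s)* : 15 ε-transitions
  (((ss)*r)*s)*r : 16 ε-transitions
  ((((ss)*r)*s)*r)* : 20 ε-transitions

20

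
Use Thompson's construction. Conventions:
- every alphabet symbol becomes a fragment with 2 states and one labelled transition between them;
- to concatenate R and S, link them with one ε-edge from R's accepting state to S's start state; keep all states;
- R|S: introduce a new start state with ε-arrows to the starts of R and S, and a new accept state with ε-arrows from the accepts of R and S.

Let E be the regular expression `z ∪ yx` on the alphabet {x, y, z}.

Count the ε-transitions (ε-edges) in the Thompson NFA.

5

Per subexpression:
Each of the 3 symbol leaves contributes 0 ε-transitions.
  yx = 1 ε-transition
  z ∪ yx = 5 ε-transitions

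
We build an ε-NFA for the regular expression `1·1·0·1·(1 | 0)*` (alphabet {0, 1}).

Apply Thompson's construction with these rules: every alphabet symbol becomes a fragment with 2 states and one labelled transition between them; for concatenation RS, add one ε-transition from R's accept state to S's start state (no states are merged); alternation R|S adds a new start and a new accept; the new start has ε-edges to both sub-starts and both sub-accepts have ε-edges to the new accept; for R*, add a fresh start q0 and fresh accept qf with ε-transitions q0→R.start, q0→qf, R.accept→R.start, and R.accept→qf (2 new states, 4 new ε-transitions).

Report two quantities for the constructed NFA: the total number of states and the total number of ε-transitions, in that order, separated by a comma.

16, 12

By structural recursion:
Each of the 6 symbol leaves contributes 2 states and 0 ε-transitions.
  1 | 0 — 6 states, 4 ε-transitions
  (1 | 0)* — 8 states, 8 ε-transitions
  1·1·0·1·(1 | 0)* — 16 states, 12 ε-transitions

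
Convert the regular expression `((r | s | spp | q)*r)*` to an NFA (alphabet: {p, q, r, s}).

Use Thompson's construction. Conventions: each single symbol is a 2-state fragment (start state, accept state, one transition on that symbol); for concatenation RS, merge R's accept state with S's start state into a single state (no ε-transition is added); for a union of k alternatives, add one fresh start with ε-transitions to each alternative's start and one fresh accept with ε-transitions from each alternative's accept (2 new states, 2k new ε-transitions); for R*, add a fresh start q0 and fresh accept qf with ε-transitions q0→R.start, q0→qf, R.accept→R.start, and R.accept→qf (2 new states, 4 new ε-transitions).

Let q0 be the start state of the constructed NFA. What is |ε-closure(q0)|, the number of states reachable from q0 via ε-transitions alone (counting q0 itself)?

Work bottom-up. For each fragment F, track |ε-closure(F.start)| and whether F's accept lies in that closure (i.e. whether F accepts ε). A single-symbol fragment has closure size 1 and does not accept ε.
  spp : C equals the left operand's closure size = 1 (its accept is not ε-reachable, so the closure stops there)
  r | s | spp | q : new start ε-reaches every alternative's start; none of them accept ε, so the new accept is not reached: C = 1 + 1 + 1 + 1 + 1 = 5
  (r | s | spp | q)* : C = 1 (new start) + 5 (body) + 1 (new accept) = 7
  (r | s | spp | q)*r : the left operand accepts ε, so the closure extends into the next operand (the shared merged state is already counted); C = 7 + (1−1) = 7
  ((r | s | spp | q)*r)* : the star's fresh start ε-reaches both the body's start and the fresh accept: C = 2 + 7 = 9

9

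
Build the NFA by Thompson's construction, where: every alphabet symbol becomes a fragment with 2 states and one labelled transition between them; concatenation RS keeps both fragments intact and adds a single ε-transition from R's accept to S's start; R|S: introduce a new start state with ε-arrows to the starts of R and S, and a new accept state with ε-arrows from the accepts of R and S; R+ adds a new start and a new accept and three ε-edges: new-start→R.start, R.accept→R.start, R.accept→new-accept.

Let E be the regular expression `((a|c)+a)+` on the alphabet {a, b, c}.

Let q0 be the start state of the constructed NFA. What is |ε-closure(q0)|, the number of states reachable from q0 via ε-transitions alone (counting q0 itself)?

Compute the ε-closure size of each fragment's start state recursively; a symbol fragment's start has no outgoing ε-edge, so its closure is just itself (size 1).
  a|c → new start ε-reaches every alternative's start; none of them accept ε, so the new accept is not reached: |closure| = 1 + 1 + 1 = 3
  (a|c)+ → new start ε-reaches only the body's start; the new accept needs a symbol first: |closure| = 1 + 3 = 4
  (a|c)+a → same as the first factor's closure: |closure| = 4
  ((a|c)+a)+ → new start ε-reaches only the body's start; the new accept needs a symbol first: |closure| = 1 + 4 = 5

5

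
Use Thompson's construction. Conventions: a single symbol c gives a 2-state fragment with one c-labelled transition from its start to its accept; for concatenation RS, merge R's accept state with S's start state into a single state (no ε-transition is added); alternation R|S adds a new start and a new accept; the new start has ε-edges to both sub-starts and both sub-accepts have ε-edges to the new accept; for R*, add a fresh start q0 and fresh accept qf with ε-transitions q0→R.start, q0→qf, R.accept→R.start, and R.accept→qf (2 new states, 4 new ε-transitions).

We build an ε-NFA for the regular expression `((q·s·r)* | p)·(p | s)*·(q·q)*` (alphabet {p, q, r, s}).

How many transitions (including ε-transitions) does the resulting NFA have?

Per subexpression:
Each of the 8 symbol leaves contributes 1 transition (1 symbol, 0 ε).
  q·s·r = 3 transitions (3 symbol, 0 ε)
  (q·s·r)* = 7 transitions (3 symbol, 4 ε)
  (q·s·r)* | p = 12 transitions (4 symbol, 8 ε)
  p | s = 6 transitions (2 symbol, 4 ε)
  (p | s)* = 10 transitions (2 symbol, 8 ε)
  q·q = 2 transitions (2 symbol, 0 ε)
  (q·q)* = 6 transitions (2 symbol, 4 ε)
  ((q·s·r)* | p)·(p | s)*·(q·q)* = 28 transitions (8 symbol, 20 ε)

28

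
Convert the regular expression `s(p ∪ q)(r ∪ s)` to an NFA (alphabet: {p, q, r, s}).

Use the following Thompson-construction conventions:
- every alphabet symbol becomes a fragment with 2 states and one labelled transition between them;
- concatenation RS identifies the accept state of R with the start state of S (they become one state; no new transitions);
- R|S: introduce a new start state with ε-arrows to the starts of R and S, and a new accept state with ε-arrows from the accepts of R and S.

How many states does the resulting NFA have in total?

12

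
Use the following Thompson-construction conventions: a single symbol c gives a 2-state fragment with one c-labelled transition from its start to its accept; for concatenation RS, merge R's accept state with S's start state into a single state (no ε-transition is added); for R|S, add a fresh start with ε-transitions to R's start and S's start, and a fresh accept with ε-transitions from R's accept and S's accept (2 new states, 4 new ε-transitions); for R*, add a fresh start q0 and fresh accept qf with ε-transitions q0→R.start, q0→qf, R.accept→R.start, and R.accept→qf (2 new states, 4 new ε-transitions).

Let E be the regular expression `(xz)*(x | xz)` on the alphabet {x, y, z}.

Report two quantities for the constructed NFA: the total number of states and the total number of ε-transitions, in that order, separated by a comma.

11, 8

Recursing over subexpressions:
Each of the 5 symbol leaves contributes 2 states and 0 ε-transitions.
  xz : 3 states, 0 ε-transitions
  (xz)* : 5 states, 4 ε-transitions
  xz : 3 states, 0 ε-transitions
  x | xz : 7 states, 4 ε-transitions
  (xz)*(x | xz) : 11 states, 8 ε-transitions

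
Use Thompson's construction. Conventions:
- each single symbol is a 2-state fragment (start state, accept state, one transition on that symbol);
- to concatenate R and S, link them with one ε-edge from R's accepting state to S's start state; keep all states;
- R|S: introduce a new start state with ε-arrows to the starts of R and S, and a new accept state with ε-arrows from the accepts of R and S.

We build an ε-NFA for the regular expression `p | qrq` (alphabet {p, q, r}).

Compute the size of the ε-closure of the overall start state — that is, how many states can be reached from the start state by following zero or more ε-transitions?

3

Work bottom-up. For each fragment F, track |ε-closure(F.start)| and whether F's accept lies in that closure (i.e. whether F accepts ε). A single-symbol fragment has closure size 1 and does not accept ε.
  qrq → same as the first factor's closure: C = 1
  p | qrq → C = 1 + 1 + 1 = 3 (the new accept is not ε-reachable since no branch accepts ε)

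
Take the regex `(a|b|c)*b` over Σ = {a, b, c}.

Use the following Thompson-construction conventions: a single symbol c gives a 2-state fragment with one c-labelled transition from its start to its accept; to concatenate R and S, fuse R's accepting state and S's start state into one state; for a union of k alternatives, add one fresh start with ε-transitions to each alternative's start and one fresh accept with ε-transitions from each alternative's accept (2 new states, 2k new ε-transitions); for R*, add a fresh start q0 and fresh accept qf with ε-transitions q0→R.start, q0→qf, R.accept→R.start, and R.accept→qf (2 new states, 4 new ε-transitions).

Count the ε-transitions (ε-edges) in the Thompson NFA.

By structural recursion:
Each of the 4 symbol leaves contributes 0 ε-transitions.
  a|b|c = 6 ε-transitions
  (a|b|c)* = 10 ε-transitions
  (a|b|c)*b = 10 ε-transitions

10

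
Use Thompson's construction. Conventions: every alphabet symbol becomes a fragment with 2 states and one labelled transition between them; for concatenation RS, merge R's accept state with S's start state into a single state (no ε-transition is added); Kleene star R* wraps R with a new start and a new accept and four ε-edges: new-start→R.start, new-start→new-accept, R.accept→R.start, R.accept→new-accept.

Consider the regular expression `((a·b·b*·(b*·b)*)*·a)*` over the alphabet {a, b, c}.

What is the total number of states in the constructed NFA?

Recursing over subexpressions:
Each of the 6 symbol leaves contributes a 2-state fragment.
  b* — 4 states
  b* — 4 states
  b*·b — 5 states
  (b*·b)* — 7 states
  a·b·b*·(b*·b)* — 12 states
  (a·b·b*·(b*·b)*)* — 14 states
  (a·b·b*·(b*·b)*)*·a — 15 states
  ((a·b·b*·(b*·b)*)*·a)* — 17 states

17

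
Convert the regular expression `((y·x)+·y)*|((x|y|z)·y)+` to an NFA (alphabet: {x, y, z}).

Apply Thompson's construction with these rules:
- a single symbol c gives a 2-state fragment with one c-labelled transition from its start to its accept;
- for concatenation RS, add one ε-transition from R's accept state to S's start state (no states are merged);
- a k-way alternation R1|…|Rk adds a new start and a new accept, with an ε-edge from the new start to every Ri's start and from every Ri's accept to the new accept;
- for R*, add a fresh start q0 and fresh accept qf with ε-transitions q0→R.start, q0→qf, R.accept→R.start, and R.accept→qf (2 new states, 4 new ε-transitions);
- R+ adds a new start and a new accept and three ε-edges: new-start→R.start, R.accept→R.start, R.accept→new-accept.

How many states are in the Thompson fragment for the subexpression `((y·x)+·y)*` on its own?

Fragment for `((y·x)+·y)*`:
Each of the 3 symbol leaves contributes a 2-state fragment.
  y·x — 4 states
  (y·x)+ — 6 states
  (y·x)+·y — 8 states
  ((y·x)+·y)* — 10 states

10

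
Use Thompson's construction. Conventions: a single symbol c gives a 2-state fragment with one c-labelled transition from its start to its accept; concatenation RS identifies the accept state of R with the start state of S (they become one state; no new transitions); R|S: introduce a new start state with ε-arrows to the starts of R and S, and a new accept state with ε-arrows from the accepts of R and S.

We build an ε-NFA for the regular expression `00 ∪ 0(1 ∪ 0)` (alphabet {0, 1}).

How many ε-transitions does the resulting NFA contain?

Recursing over subexpressions:
Each of the 5 symbol leaves contributes 0 ε-transitions.
  00 → 0 ε-transitions
  1 ∪ 0 → 4 ε-transitions
  0(1 ∪ 0) → 4 ε-transitions
  00 ∪ 0(1 ∪ 0) → 8 ε-transitions

8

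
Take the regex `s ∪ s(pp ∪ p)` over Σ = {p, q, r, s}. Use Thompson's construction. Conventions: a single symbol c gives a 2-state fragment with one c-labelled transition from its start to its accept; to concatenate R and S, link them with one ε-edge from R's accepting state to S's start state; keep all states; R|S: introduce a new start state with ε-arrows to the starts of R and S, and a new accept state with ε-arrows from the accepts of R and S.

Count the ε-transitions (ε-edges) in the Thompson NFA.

10

Building bottom-up:
Each of the 5 symbol leaves contributes 0 ε-transitions.
  pp → 1 ε-transition
  pp ∪ p → 5 ε-transitions
  s(pp ∪ p) → 6 ε-transitions
  s ∪ s(pp ∪ p) → 10 ε-transitions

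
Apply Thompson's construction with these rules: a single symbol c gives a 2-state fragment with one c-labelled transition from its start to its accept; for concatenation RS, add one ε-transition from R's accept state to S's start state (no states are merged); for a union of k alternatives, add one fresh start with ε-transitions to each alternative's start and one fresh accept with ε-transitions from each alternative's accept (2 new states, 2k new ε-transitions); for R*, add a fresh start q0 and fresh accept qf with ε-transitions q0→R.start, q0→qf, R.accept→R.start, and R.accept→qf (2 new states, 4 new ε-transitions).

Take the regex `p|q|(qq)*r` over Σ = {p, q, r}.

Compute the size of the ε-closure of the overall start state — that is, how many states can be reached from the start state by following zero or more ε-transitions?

7

Let C(F) = |ε-closure(F.start)| within fragment F, and note whether F accepts ε. Symbol fragments have C = 1 and do not accept ε. Then:
  qq → same as the first factor's closure: C = 1
  (qq)* → the star's fresh start ε-reaches both the body's start and the fresh accept: C = 2 + 1 = 3
  (qq)*r → C = 3 + 1 = 4 (closure spills across the concat boundary because the left factor accepts ε)
  p|q|(qq)*r → C = 1 + 1 + 1 + 4 = 7 (the new accept is not ε-reachable since no branch accepts ε)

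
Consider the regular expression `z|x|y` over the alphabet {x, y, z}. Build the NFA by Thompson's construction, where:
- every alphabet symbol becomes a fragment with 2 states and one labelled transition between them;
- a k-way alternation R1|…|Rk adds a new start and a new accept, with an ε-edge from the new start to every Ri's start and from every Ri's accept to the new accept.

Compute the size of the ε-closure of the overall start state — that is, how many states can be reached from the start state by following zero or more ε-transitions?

Work bottom-up. For each fragment F, track |ε-closure(F.start)| and whether F's accept lies in that closure (i.e. whether F accepts ε). A single-symbol fragment has closure size 1 and does not accept ε.
  z|x|y — new start ε-reaches every alternative's start; none of them accept ε, so the new accept is not reached: |closure| = 1 + 1 + 1 + 1 = 4

4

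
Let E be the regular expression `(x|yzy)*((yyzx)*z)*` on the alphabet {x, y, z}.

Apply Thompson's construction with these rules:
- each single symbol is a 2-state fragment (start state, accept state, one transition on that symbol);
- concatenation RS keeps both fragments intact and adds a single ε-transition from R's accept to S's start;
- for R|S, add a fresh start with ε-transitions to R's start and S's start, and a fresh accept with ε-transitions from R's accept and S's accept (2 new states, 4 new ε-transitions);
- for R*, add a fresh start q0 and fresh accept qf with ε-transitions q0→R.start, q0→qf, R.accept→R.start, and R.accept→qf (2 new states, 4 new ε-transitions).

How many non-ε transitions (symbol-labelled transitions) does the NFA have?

Per subexpression:
Each of the 9 symbol leaves contributes exactly 1 symbol transition.
  yzy — 3 symbol transitions
  x|yzy — 4 symbol transitions
  (x|yzy)* — 4 symbol transitions
  yyzx — 4 symbol transitions
  (yyzx)* — 4 symbol transitions
  (yyzx)*z — 5 symbol transitions
  ((yyzx)*z)* — 5 symbol transitions
  (x|yzy)*((yyzx)*z)* — 9 symbol transitions

9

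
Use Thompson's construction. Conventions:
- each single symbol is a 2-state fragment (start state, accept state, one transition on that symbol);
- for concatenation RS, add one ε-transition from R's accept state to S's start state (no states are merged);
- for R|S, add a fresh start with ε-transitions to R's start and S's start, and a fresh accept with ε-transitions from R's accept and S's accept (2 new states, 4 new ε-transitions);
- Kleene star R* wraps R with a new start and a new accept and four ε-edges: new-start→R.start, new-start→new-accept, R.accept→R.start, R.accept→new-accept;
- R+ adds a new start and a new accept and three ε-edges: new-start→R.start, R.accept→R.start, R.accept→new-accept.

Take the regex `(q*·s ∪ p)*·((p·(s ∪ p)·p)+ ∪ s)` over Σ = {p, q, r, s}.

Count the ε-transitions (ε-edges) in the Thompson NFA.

27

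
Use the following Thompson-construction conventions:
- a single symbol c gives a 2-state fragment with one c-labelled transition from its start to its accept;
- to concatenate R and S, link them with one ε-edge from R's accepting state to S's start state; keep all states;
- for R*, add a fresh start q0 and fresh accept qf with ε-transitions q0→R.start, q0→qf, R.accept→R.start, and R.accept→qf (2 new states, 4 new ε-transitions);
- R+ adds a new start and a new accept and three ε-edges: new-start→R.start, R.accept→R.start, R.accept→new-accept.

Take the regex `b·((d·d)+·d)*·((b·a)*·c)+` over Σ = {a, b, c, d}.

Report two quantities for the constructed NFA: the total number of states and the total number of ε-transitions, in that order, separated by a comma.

22, 20

Recursing over subexpressions:
Each of the 7 symbol leaves contributes 2 states and 0 ε-transitions.
  d·d = 4 states, 1 ε-transition
  (d·d)+ = 6 states, 4 ε-transitions
  (d·d)+·d = 8 states, 5 ε-transitions
  ((d·d)+·d)* = 10 states, 9 ε-transitions
  b·a = 4 states, 1 ε-transition
  (b·a)* = 6 states, 5 ε-transitions
  (b·a)*·c = 8 states, 6 ε-transitions
  ((b·a)*·c)+ = 10 states, 9 ε-transitions
  b·((d·d)+·d)*·((b·a)*·c)+ = 22 states, 20 ε-transitions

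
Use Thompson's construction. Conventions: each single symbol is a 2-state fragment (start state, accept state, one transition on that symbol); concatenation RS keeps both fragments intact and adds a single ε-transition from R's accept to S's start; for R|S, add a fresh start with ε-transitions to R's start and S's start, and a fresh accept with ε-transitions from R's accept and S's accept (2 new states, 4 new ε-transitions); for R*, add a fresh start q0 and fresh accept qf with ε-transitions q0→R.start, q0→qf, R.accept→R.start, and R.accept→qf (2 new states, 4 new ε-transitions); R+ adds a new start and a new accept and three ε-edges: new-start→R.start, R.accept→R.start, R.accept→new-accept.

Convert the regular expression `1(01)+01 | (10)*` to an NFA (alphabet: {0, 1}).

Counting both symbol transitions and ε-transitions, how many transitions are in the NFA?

23

By structural recursion:
Each of the 7 symbol leaves contributes 1 transition (1 symbol, 0 ε).
  01 — 3 transitions (2 symbol, 1 ε)
  (01)+ — 6 transitions (2 symbol, 4 ε)
  1(01)+01 — 12 transitions (5 symbol, 7 ε)
  10 — 3 transitions (2 symbol, 1 ε)
  (10)* — 7 transitions (2 symbol, 5 ε)
  1(01)+01 | (10)* — 23 transitions (7 symbol, 16 ε)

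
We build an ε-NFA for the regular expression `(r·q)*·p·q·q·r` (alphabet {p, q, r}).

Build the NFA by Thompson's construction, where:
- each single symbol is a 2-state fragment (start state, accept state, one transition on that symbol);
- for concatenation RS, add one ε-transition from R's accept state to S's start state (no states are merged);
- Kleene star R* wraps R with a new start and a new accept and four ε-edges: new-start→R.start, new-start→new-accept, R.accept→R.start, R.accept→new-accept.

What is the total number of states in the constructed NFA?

14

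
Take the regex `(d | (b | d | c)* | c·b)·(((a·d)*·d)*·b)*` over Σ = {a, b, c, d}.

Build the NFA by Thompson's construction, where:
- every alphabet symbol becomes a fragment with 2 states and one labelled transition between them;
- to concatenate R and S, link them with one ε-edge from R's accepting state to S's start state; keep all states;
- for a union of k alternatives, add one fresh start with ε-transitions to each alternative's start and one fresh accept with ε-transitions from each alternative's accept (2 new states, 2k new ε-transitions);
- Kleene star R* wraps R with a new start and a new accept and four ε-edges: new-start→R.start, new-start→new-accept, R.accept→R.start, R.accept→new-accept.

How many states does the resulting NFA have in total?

32

Per subexpression:
Each of the 10 symbol leaves contributes a 2-state fragment.
  b | d | c : 8 states
  (b | d | c)* : 10 states
  c·b : 4 states
  d | (b | d | c)* | c·b : 18 states
  a·d : 4 states
  (a·d)* : 6 states
  (a·d)*·d : 8 states
  ((a·d)*·d)* : 10 states
  ((a·d)*·d)*·b : 12 states
  (((a·d)*·d)*·b)* : 14 states
  (d | (b | d | c)* | c·b)·(((a·d)*·d)*·b)* : 32 states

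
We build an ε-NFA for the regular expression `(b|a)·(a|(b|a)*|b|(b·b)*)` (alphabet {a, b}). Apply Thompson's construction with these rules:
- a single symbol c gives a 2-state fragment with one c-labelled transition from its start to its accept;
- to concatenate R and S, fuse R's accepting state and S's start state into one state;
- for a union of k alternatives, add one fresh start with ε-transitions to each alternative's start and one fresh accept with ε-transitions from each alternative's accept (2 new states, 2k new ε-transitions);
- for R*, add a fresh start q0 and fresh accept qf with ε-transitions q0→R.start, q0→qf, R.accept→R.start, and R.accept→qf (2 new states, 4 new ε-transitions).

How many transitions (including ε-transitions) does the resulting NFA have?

Bottom-up over the parse tree:
Each of the 8 symbol leaves contributes 1 transition (1 symbol, 0 ε).
  b|a — 6 transitions (2 symbol, 4 ε)
  b|a — 6 transitions (2 symbol, 4 ε)
  (b|a)* — 10 transitions (2 symbol, 8 ε)
  b·b — 2 transitions (2 symbol, 0 ε)
  (b·b)* — 6 transitions (2 symbol, 4 ε)
  a|(b|a)*|b|(b·b)* — 26 transitions (6 symbol, 20 ε)
  (b|a)·(a|(b|a)*|b|(b·b)*) — 32 transitions (8 symbol, 24 ε)

32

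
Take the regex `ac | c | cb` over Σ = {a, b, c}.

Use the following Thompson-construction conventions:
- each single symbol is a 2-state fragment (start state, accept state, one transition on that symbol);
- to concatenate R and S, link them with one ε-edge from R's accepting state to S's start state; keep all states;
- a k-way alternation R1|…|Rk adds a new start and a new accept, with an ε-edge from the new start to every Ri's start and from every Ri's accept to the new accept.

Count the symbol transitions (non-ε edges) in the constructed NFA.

5

Per subexpression:
Each of the 5 symbol leaves contributes exactly 1 symbol transition.
  ac = 2 symbol transitions
  cb = 2 symbol transitions
  ac | c | cb = 5 symbol transitions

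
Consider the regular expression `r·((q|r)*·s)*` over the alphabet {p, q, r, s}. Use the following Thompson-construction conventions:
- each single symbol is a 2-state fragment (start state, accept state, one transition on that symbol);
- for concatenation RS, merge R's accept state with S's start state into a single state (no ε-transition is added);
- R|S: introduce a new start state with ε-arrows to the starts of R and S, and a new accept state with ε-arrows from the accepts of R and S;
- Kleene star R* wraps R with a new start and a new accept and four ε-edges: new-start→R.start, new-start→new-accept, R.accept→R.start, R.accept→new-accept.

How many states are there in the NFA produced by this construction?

12

Recursing over subexpressions:
Each of the 4 symbol leaves contributes a 2-state fragment.
  q|r → 6 states
  (q|r)* → 8 states
  (q|r)*·s → 9 states
  ((q|r)*·s)* → 11 states
  r·((q|r)*·s)* → 12 states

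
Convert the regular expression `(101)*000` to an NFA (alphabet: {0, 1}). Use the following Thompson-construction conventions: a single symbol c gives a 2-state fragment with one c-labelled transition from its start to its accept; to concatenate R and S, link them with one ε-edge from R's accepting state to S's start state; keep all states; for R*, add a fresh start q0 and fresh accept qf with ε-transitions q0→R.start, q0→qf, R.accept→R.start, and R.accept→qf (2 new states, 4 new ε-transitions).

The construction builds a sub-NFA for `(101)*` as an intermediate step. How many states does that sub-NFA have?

Fragment for `(101)*`:
Each of the 3 symbol leaves contributes a 2-state fragment.
  101 — 6 states
  (101)* — 8 states

8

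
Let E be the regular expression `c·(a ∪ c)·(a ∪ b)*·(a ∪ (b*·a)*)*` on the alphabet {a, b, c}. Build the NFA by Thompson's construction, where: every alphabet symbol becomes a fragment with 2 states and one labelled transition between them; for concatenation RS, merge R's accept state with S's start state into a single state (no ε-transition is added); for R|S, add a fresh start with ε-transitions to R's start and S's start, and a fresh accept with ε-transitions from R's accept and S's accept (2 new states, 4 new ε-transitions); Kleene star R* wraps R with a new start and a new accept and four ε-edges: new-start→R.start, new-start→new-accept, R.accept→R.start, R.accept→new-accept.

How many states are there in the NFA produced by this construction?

Recursing over subexpressions:
Each of the 8 symbol leaves contributes a 2-state fragment.
  a ∪ c = 6 states
  a ∪ b = 6 states
  (a ∪ b)* = 8 states
  b* = 4 states
  b*·a = 5 states
  (b*·a)* = 7 states
  a ∪ (b*·a)* = 11 states
  (a ∪ (b*·a)*)* = 13 states
  c·(a ∪ c)·(a ∪ b)*·(a ∪ (b*·a)*)* = 26 states

26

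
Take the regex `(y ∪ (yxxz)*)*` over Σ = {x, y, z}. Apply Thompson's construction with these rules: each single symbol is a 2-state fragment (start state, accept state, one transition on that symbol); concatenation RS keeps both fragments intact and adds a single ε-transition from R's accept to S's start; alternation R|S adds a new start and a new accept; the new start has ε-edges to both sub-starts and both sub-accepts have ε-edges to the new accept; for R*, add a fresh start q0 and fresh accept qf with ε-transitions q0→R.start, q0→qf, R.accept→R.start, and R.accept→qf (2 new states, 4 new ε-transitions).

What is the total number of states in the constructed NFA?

Recursing over subexpressions:
Each of the 5 symbol leaves contributes a 2-state fragment.
  yxxz : 8 states
  (yxxz)* : 10 states
  y ∪ (yxxz)* : 14 states
  (y ∪ (yxxz)*)* : 16 states

16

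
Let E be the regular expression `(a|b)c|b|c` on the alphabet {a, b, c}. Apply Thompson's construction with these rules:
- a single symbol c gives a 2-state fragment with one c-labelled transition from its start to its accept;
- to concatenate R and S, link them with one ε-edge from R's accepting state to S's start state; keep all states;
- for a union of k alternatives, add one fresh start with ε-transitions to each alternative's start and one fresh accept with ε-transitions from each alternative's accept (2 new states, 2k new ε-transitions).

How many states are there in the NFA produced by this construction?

Building bottom-up:
Each of the 5 symbol leaves contributes a 2-state fragment.
  a|b = 6 states
  (a|b)c = 8 states
  (a|b)c|b|c = 14 states

14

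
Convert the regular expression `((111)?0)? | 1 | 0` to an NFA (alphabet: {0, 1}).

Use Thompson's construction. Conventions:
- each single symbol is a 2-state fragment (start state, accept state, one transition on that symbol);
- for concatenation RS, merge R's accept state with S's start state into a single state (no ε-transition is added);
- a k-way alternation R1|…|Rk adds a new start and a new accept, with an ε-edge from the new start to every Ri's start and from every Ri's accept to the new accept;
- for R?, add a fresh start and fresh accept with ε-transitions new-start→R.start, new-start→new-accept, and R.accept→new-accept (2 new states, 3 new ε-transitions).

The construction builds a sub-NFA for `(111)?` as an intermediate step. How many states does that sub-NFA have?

6

Fragment for `(111)?`:
Each of the 3 symbol leaves contributes a 2-state fragment.
  111 → 4 states
  (111)? → 6 states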